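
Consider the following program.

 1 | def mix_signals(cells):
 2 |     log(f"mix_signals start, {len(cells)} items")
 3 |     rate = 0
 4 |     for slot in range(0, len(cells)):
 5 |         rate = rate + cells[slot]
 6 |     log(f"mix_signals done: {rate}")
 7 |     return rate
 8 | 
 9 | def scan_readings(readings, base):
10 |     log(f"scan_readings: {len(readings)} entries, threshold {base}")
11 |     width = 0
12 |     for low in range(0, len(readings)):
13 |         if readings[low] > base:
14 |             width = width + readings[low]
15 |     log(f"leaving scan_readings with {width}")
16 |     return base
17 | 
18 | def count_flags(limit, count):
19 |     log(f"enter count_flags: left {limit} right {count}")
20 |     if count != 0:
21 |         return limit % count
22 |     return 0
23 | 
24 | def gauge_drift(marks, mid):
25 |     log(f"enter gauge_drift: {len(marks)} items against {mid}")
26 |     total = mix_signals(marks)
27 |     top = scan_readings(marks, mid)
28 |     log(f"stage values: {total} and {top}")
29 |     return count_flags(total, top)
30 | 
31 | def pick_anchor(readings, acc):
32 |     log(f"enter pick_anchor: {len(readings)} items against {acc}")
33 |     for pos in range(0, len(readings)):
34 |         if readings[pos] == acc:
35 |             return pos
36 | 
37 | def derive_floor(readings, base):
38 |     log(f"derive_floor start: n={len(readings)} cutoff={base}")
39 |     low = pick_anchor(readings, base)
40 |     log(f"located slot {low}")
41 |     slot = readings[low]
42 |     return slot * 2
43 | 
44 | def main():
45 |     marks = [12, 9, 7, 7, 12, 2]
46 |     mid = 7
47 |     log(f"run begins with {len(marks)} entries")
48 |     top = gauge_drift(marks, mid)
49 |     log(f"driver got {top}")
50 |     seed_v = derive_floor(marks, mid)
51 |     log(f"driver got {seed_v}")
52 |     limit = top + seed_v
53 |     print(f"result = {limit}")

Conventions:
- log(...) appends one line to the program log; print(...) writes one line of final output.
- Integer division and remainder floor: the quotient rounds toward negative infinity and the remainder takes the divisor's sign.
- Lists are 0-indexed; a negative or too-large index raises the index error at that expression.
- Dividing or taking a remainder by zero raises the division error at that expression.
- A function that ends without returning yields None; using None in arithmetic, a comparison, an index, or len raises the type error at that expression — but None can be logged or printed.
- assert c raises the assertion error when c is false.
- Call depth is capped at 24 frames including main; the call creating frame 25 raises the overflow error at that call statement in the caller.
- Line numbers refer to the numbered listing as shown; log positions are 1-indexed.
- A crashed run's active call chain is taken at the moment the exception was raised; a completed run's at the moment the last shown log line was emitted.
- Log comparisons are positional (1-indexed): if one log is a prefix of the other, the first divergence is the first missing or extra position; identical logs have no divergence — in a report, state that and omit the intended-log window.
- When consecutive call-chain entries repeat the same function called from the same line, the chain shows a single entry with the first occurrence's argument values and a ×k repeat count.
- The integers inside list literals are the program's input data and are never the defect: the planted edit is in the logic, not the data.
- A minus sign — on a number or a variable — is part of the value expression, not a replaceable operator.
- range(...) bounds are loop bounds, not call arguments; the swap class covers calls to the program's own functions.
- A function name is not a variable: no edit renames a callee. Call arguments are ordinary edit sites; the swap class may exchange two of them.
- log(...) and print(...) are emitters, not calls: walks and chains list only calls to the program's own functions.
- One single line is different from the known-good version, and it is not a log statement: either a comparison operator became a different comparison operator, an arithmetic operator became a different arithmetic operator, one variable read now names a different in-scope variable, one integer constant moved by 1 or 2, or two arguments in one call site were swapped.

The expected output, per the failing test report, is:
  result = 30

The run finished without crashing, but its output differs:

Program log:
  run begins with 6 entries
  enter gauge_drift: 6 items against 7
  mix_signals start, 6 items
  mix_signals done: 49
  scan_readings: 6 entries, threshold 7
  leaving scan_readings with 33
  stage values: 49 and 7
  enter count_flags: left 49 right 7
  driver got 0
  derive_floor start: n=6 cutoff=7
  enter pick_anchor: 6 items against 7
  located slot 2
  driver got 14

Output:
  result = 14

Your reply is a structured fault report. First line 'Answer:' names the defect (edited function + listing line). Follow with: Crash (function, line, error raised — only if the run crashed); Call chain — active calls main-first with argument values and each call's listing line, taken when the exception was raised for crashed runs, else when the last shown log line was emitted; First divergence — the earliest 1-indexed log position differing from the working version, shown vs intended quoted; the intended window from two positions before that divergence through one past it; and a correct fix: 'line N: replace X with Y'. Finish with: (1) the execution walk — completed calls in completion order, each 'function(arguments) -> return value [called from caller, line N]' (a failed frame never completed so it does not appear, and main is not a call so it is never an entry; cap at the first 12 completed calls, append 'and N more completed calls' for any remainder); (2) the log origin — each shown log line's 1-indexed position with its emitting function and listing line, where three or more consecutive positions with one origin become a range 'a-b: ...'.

Answer: the defect is in scan_readings at line 16.
The tell: Position 7 is the first bad log line: 'stage values: 49 and 7' should read 'stage values: 49 and 33'.
Call chain: main.
First divergence: position 7 — shown 'stage values: 49 and 7', intended 'stage values: 49 and 33'.
Intended log window:
  5: scan_readings: 6 entries, threshold 7
  6: leaving scan_readings with 33
  7: stage values: 49 and 33
  8: enter count_flags: left 49 right 33
Execution walk:
  mix_signals([12, 9, 7, 7, 12, 2]) -> 49  [called from gauge_drift, line 26]
  scan_readings([12, 9, 7, 7, 12, 2], 7) -> 7  [called from gauge_drift, line 27]
  count_flags(49, 7) -> 0  [called from gauge_drift, line 29]
  gauge_drift([12, 9, 7, 7, 12, 2], 7) -> 0  [called from main, line 48]
  pick_anchor([12, 9, 7, 7, 12, 2], 7) -> 2  [called from derive_floor, line 39]
  derive_floor([12, 9, 7, 7, 12, 2], 7) -> 14  [called from main, line 50]
Log origin:
  1: emitted by main (line 47)
  2: emitted by gauge_drift (line 25)
  3: emitted by mix_signals (line 2)
  4: emitted by mix_signals (line 6)
  5: emitted by scan_readings (line 10)
  6: emitted by scan_readings (line 15)
  7: emitted by gauge_drift (line 28)
  8: emitted by count_flags (line 19)
  9: emitted by main (line 49)
  10: emitted by derive_floor (line 38)
  11: emitted by pick_anchor (line 32)
  12: emitted by derive_floor (line 40)
  13: emitted by main (line 51)
A correct fix: line 16: replace `base` with `width`.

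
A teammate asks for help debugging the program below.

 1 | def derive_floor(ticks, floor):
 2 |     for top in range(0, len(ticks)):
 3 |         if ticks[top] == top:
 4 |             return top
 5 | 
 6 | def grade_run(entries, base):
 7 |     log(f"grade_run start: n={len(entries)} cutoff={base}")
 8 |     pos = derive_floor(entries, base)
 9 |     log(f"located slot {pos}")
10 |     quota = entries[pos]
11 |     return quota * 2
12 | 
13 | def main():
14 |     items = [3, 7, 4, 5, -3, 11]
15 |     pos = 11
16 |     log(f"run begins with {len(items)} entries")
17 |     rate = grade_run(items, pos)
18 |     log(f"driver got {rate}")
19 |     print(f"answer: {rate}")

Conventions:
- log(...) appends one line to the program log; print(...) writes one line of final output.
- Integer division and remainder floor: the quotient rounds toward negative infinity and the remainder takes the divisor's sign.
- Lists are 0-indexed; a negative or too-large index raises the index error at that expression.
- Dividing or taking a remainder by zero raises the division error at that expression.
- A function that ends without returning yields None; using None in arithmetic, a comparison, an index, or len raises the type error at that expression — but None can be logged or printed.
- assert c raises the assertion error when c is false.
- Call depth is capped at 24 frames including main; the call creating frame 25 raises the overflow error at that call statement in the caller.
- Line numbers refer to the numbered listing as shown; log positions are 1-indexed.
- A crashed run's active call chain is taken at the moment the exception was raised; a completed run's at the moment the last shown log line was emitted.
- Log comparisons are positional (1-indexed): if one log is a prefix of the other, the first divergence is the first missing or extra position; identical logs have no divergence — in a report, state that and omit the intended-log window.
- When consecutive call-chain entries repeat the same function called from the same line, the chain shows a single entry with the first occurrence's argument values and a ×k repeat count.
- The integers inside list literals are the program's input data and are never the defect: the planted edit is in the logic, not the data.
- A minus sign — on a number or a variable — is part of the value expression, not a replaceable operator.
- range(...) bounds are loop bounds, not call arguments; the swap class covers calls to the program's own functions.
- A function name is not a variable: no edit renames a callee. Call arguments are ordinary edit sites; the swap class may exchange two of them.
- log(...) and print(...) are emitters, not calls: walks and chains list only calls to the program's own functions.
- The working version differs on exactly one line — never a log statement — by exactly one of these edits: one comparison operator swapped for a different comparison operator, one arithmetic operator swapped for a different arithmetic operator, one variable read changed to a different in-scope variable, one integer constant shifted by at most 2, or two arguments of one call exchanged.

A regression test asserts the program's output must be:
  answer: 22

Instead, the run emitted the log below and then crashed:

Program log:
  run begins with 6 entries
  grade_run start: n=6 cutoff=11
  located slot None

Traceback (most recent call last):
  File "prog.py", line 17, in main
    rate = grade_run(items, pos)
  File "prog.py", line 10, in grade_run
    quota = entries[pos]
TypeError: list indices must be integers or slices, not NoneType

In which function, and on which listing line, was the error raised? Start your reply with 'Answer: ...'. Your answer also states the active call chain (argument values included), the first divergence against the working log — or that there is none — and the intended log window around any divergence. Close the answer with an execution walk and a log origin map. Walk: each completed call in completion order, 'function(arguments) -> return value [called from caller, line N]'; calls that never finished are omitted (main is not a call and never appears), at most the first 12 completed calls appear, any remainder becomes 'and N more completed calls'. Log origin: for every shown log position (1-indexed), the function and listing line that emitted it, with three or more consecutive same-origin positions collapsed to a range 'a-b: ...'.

Answer: the error was raised in grade_run, line 10.
Key observation: The log first diverges at position 3: the faulty run prints 'located slot None' where the working version prints 'located slot 5'.
Call chain: main -> grade_run([3, 7, 4, 5, -3, 11], 11) (called at line 17).
First divergence: at position 3 the run shows 'located slot None' where the working version logs 'located slot 5'.
Intended log window:
  1: run begins with 6 entries
  2: grade_run start: n=6 cutoff=11
  3: located slot 5
  4: driver got 22
Execution walk:
  derive_floor([3, 7, 4, 5, -3, 11], 11) -> None  [called from grade_run, line 8]
Log origins:
  1: logged in main at line 16
  2: logged in grade_run at line 7
  3: logged in grade_run at line 9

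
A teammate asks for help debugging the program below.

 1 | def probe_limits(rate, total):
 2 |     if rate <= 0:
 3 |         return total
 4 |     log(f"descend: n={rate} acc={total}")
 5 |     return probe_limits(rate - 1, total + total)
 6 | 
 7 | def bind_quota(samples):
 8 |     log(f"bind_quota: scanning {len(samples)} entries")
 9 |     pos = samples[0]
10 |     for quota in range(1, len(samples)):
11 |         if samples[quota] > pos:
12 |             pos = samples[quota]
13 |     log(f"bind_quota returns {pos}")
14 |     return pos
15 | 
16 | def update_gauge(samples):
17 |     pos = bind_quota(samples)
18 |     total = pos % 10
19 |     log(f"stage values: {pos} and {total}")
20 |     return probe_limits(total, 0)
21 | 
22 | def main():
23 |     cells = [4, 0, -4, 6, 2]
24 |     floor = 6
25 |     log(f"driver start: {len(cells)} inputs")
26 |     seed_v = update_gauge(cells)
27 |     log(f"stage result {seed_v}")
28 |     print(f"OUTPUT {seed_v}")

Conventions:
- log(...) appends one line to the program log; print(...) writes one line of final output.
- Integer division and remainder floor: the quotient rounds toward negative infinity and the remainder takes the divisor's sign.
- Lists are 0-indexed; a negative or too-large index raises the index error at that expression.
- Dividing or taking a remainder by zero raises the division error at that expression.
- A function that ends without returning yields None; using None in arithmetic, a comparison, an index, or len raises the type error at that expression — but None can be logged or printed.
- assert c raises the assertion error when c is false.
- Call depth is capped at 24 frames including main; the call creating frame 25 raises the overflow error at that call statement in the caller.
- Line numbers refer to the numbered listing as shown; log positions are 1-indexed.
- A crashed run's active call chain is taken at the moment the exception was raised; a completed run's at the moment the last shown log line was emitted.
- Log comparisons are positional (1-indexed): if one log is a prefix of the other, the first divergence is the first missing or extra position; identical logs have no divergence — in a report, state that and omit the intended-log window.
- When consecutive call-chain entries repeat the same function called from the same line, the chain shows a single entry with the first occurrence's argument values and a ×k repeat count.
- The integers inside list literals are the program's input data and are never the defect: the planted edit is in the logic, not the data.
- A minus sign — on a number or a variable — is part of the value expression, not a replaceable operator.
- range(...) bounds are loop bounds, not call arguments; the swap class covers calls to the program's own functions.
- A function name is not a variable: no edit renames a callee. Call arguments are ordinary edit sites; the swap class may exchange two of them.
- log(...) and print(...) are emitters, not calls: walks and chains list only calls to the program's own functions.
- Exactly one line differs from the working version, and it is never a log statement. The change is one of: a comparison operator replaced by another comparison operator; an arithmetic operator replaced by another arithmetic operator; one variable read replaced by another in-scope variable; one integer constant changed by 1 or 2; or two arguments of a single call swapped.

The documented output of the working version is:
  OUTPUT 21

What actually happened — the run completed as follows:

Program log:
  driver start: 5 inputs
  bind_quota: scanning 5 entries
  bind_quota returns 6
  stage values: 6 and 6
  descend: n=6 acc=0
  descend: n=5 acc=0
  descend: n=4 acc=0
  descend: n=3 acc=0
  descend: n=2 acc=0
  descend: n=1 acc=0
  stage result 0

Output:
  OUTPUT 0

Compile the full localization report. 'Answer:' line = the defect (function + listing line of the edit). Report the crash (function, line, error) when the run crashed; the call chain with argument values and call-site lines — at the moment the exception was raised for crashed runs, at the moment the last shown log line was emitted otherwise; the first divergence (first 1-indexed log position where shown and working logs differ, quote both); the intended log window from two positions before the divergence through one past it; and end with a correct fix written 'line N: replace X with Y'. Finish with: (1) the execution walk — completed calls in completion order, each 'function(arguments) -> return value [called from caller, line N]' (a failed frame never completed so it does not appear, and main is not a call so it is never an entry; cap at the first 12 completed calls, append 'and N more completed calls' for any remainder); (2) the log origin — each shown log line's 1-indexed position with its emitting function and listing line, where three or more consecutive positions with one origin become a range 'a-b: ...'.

Answer: the defect is in probe_limits at line 5.
Core observation: The earliest visible damage is log position 6 — 'descend: n=5 acc=0' rather than the intended 'descend: n=5 acc=6'.
Call chain: main.
First divergence: position 6 — shown 'descend: n=5 acc=0', intended 'descend: n=5 acc=6'.
Intended log window:
  4: stage values: 6 and 6
  5: descend: n=6 acc=0
  6: descend: n=5 acc=6
  7: descend: n=4 acc=11
Execution walk:
  bind_quota([4, 0, -4, 6, 2]) -> 6  [called from update_gauge, line 17]
  probe_limits(0, 0) -> 0  [called from probe_limits, line 5]
  probe_limits(1, 0) -> 0  [called from probe_limits, line 5]
  probe_limits(2, 0) -> 0  [called from probe_limits, line 5]
  probe_limits(3, 0) -> 0  [called from probe_limits, line 5]
  probe_limits(4, 0) -> 0  [called from probe_limits, line 5]
  probe_limits(5, 0) -> 0  [called from probe_limits, line 5]
  probe_limits(6, 0) -> 0  [called from update_gauge, line 20]
  update_gauge([4, 0, -4, 6, 2]) -> 0  [called from main, line 26]
Log origins:
  1: emitted by main (line 25)
  2: emitted by bind_quota (line 8)
  3: emitted by bind_quota (line 13)
  4: emitted by update_gauge (line 19)
  5-10: emitted by probe_limits (line 4)
  11: emitted by main (line 27)
A correct fix: line 5: replace `total + total` with `total + rate`.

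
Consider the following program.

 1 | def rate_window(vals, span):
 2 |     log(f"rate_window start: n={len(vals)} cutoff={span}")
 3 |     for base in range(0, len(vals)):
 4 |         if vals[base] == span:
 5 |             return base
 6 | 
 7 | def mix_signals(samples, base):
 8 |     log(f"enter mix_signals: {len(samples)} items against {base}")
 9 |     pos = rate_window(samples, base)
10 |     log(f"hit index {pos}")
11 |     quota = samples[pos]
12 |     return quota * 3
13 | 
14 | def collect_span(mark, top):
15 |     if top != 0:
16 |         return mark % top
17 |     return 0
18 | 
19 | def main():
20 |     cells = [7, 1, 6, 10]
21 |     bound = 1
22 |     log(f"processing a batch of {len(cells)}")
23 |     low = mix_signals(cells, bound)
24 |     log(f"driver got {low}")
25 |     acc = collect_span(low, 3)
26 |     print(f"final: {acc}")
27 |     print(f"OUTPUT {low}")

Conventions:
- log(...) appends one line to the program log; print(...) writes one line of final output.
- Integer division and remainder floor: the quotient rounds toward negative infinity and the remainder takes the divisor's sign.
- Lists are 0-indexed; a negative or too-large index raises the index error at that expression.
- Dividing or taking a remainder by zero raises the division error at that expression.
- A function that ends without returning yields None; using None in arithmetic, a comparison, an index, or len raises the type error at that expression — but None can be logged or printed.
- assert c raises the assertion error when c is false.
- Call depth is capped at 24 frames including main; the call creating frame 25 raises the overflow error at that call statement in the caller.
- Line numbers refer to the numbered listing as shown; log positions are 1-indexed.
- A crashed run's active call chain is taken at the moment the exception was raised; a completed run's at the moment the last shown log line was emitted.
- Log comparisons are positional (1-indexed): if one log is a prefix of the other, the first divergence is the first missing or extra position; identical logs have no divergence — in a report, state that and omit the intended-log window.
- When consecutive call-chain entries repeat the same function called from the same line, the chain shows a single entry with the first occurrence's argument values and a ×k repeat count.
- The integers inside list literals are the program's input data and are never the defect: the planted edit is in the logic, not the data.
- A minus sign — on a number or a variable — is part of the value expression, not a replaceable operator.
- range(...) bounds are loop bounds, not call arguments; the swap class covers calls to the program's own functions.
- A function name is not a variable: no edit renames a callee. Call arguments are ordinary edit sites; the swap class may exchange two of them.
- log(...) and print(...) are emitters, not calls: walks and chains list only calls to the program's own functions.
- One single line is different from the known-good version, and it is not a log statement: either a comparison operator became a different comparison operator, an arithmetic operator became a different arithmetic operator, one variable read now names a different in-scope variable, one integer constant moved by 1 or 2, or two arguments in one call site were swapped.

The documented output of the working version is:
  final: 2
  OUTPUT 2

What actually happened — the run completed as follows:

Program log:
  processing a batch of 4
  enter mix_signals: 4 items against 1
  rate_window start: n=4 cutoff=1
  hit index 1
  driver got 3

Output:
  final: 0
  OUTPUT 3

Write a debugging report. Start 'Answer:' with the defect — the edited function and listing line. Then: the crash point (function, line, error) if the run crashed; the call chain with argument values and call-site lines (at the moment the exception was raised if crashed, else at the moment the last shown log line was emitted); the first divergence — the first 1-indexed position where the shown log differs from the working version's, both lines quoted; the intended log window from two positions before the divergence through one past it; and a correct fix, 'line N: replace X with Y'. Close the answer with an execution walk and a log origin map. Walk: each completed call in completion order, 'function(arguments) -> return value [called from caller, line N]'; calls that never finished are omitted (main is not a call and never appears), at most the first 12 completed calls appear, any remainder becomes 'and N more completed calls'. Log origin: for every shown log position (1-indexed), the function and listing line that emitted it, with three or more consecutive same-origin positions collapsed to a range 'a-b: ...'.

Answer: the defect is in mix_signals at line 12.
Key fact: At log position 5 the runs split — shown 'driver got 3', but the working version logs 'driver got 2'.
Call chain: main.
First divergence: position 5 — shown 'driver got 3', intended 'driver got 2'.
Intended log window:
  3: rate_window start: n=4 cutoff=1
  4: hit index 1
  5: driver got 2
Execution walk:
  rate_window([7, 1, 6, 10], 1) -> 1  [called from mix_signals, line 9]
  mix_signals([7, 1, 6, 10], 1) -> 3  [called from main, line 23]
  collect_span(3, 3) -> 0  [called from main, line 25]
Log origin:
  1: emitted by main (line 22)
  2: emitted by mix_signals (line 8)
  3: emitted by rate_window (line 2)
  4: emitted by mix_signals (line 10)
  5: emitted by main (line 24)
A correct fix: line 12: replace `3` with `2`.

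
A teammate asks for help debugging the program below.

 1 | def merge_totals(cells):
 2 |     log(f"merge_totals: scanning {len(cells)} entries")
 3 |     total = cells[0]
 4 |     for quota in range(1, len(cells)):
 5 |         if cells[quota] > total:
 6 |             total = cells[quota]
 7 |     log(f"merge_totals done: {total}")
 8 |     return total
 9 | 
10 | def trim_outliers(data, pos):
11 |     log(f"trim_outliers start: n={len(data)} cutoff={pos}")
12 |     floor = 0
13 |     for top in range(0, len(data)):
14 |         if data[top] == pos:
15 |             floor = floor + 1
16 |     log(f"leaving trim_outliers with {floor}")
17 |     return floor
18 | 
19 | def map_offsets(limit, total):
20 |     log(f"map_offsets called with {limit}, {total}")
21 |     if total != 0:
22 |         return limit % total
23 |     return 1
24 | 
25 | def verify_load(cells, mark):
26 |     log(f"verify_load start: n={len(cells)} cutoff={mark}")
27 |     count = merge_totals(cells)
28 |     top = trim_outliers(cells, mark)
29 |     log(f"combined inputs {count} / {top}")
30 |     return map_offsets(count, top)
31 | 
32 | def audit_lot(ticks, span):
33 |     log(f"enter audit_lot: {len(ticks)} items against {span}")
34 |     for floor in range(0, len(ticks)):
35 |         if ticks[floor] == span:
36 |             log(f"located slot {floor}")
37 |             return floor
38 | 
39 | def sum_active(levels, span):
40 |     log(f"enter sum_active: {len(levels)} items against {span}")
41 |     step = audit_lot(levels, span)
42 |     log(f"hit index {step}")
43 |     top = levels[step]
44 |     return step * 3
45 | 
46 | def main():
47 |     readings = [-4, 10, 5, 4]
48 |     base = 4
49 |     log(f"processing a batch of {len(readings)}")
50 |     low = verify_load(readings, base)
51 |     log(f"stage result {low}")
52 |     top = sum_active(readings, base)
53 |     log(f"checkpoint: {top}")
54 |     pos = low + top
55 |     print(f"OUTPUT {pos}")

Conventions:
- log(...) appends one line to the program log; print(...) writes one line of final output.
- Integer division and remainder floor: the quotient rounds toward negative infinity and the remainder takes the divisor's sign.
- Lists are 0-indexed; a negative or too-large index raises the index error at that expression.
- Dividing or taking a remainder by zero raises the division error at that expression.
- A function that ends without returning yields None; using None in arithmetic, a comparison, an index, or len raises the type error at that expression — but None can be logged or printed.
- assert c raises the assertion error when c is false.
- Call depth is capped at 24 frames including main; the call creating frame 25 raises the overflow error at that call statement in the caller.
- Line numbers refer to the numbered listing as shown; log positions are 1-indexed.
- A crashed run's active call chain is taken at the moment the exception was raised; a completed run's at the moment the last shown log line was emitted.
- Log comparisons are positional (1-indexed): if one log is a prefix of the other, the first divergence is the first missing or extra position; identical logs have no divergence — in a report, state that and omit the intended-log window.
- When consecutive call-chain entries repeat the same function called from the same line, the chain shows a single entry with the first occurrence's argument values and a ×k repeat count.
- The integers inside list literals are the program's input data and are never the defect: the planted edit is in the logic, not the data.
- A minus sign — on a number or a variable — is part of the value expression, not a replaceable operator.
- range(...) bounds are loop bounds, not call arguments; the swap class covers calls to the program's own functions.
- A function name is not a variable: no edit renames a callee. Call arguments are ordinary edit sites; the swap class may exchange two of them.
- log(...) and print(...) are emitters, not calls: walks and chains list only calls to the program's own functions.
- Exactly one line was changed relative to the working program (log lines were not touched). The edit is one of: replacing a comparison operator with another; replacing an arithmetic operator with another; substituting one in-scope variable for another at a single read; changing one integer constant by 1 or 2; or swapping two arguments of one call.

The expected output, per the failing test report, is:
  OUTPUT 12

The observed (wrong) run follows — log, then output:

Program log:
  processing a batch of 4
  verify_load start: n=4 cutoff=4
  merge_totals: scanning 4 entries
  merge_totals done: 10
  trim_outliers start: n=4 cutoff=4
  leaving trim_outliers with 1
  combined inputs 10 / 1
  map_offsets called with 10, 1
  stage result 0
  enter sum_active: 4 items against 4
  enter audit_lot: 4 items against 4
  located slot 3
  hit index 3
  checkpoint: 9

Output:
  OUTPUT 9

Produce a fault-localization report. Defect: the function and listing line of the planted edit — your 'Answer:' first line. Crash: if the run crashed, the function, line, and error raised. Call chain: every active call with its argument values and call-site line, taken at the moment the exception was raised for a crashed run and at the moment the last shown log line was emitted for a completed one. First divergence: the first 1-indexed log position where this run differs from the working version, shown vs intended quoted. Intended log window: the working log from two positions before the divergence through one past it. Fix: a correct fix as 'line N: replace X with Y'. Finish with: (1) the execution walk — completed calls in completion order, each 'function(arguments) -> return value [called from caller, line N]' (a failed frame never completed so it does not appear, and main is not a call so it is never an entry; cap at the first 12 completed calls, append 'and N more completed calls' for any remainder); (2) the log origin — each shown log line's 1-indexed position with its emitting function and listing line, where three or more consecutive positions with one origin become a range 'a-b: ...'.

Answer: the defect is in sum_active at line 44.
The tell: Position 14 is the first bad log line: 'checkpoint: 9' should read 'checkpoint: 12'.
Call chain: main.
First divergence: at position 14 the run shows 'checkpoint: 9' where the working version logs 'checkpoint: 12'.
Intended log window:
  12: located slot 3
  13: hit index 3
  14: checkpoint: 12
Execution walk:
  merge_totals([-4, 10, 5, 4]) -> 10  [called from verify_load, line 27]
  trim_outliers([-4, 10, 5, 4], 4) -> 1  [called from verify_load, line 28]
  map_offsets(10, 1) -> 0  [called from verify_load, line 30]
  verify_load([-4, 10, 5, 4], 4) -> 0  [called from main, line 50]
  audit_lot([-4, 10, 5, 4], 4) -> 3  [called from sum_active, line 41]
  sum_active([-4, 10, 5, 4], 4) -> 9  [called from main, line 52]
Log line origins:
  1: emitted by main (line 49)
  2: emitted by verify_load (line 26)
  3: emitted by merge_totals (line 2)
  4: emitted by merge_totals (line 7)
  5: emitted by trim_outliers (line 11)
  6: emitted by trim_outliers (line 16)
  7: emitted by verify_load (line 29)
  8: emitted by map_offsets (line 20)
  9: emitted by main (line 51)
  10: emitted by sum_active (line 40)
  11: emitted by audit_lot (line 33)
  12: emitted by audit_lot (line 36)
  13: emitted by sum_active (line 42)
  14: emitted by main (line 53)
A correct fix: line 44: replace `step` with `top`.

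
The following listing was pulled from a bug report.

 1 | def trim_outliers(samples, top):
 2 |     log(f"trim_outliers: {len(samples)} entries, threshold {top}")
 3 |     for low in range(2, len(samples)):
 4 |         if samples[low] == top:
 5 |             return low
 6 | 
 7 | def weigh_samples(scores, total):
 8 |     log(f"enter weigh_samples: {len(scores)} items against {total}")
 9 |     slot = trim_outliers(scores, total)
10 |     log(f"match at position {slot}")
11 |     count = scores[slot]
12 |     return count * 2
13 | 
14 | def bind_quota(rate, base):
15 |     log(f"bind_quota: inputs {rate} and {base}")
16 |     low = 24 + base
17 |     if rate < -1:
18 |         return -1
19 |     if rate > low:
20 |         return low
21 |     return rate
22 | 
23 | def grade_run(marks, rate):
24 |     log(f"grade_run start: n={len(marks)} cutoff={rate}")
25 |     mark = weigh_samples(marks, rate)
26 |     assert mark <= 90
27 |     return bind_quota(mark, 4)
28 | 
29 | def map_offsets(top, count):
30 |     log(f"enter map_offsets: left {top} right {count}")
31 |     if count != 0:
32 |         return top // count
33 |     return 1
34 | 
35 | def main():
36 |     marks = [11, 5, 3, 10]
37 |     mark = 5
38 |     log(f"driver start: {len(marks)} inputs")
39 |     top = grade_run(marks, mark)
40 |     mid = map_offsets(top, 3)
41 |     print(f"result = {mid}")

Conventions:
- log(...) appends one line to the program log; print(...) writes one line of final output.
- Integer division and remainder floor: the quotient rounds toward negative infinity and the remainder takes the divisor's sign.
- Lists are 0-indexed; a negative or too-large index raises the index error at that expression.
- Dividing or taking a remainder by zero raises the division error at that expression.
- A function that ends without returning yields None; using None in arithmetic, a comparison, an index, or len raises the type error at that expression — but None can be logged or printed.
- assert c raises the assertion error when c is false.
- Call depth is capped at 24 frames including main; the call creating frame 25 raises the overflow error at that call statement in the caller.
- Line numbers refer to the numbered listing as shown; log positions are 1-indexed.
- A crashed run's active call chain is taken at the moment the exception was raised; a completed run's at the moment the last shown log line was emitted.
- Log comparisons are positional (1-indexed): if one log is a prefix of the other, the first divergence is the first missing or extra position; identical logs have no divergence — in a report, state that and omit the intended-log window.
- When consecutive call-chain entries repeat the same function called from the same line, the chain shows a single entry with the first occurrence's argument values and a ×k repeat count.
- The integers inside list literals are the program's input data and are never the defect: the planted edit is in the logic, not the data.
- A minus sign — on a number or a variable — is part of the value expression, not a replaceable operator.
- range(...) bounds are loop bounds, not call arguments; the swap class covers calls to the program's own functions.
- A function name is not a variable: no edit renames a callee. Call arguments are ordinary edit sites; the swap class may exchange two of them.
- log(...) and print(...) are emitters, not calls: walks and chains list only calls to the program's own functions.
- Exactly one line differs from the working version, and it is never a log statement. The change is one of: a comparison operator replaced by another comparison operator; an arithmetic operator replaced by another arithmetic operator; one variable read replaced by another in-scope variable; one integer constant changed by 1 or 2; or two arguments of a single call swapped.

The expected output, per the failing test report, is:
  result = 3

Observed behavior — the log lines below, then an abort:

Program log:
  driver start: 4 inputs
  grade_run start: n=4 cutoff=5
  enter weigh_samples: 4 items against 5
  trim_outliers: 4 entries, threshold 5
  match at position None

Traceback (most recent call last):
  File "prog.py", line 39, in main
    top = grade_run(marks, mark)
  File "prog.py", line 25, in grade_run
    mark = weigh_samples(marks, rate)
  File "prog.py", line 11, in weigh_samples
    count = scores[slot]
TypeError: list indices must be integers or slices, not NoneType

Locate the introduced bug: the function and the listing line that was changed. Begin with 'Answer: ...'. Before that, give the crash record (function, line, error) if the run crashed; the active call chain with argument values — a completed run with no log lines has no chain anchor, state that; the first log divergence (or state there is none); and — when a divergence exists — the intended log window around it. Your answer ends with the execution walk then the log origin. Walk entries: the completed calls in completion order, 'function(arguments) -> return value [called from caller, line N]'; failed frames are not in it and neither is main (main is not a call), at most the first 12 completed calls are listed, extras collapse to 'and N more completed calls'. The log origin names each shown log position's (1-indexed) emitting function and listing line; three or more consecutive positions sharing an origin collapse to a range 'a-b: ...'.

Answer: the defect is in trim_outliers at line 3.
The tell: Position 5 is the first bad log line: 'match at position None' should read 'match at position 1'.
Crash: weigh_samples, line 11, TypeError.
Call chain: main -> grade_run([11, 5, 3, 10], 5) (called at line 39) -> weigh_samples([11, 5, 3, 10], 5) (called at line 25).
First divergence: at position 5 the run shows 'match at position None' where the working version logs 'match at position 1'.
Intended log window:
  3: enter weigh_samples: 4 items against 5
  4: trim_outliers: 4 entries, threshold 5
  5: match at position 1
  6: bind_quota: inputs 10 and 4
Execution walk:
  trim_outliers([11, 5, 3, 10], 5) -> None  [called from weigh_samples, line 9]
Log origins:
  1: from main, line 38
  2: from grade_run, line 24
  3: from weigh_samples, line 8
  4: from trim_outliers, line 2
  5: from weigh_samples, line 10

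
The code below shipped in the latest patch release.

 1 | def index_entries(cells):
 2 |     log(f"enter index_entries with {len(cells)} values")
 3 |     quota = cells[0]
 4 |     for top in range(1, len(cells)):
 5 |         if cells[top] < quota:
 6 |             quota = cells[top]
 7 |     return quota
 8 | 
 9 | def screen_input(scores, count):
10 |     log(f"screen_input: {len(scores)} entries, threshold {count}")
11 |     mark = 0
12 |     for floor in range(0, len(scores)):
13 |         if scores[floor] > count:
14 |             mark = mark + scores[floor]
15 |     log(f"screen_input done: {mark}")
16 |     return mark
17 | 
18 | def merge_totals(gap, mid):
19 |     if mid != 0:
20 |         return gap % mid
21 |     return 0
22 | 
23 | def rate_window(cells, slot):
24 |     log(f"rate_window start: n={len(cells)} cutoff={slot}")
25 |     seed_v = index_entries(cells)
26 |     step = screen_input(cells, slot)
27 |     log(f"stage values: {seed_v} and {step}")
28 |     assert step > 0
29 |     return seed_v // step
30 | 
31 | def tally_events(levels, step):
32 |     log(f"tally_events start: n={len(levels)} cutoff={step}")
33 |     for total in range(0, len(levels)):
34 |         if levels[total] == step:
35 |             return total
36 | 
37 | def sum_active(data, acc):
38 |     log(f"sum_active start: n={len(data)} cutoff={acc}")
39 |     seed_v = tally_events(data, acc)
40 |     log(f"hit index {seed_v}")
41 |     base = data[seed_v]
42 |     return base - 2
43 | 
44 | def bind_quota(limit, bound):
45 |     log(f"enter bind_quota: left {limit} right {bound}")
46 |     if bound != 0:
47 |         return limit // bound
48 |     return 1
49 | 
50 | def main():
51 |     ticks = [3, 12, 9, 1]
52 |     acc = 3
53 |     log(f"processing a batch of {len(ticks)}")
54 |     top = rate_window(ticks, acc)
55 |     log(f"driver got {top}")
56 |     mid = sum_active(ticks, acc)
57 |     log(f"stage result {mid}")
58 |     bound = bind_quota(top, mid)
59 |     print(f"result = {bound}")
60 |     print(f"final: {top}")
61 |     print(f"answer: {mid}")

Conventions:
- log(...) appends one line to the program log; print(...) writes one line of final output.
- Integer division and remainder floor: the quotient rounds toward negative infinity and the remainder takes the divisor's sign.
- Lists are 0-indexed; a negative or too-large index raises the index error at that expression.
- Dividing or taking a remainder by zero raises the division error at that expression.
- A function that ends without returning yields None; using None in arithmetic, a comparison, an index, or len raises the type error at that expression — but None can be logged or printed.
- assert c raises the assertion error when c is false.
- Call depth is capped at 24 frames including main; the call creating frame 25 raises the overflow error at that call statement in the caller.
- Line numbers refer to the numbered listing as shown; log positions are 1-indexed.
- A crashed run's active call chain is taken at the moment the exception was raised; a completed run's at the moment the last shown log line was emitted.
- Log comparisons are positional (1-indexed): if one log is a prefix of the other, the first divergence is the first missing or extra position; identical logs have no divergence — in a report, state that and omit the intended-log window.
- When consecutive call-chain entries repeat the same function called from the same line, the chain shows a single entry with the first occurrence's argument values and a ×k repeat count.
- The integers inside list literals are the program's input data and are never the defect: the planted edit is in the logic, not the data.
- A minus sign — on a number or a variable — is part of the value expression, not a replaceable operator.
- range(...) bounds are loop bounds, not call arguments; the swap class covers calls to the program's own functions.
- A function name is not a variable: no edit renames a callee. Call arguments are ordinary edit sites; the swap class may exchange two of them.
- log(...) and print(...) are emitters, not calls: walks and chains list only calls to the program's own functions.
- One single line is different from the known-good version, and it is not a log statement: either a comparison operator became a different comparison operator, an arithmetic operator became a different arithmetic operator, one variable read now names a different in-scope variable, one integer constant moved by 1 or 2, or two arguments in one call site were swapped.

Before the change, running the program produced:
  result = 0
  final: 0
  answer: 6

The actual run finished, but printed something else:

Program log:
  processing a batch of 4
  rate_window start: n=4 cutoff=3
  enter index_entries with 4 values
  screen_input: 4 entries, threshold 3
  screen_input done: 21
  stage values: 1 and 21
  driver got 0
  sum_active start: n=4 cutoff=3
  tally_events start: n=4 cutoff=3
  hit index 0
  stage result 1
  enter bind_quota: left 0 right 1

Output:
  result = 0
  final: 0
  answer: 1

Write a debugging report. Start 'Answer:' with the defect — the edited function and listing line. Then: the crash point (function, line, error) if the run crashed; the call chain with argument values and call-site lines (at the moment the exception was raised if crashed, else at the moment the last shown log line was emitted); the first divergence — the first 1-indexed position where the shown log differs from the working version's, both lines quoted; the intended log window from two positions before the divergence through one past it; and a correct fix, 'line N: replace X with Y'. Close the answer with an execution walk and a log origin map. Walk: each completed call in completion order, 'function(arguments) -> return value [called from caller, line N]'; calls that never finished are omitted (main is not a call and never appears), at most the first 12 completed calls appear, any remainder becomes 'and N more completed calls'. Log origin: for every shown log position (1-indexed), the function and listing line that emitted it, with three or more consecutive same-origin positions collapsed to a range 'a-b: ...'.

Answer: the defect is in sum_active at line 42.
Core observation: Log line 11 is where behavior first shows: 'stage result 1' appears instead of 'stage result 6'.
Call chain: main -> bind_quota(0, 1) (called at line 58).
First divergence: position 11; shown 'stage result 1' vs intended 'stage result 6'.
Intended log window:
  9: tally_events start: n=4 cutoff=3
  10: hit index 0
  11: stage result 6
  12: enter bind_quota: left 0 right 6
Execution walk:
  index_entries([3, 12, 9, 1]) -> 1  [called from rate_window, line 25]
  screen_input([3, 12, 9, 1], 3) -> 21  [called from rate_window, line 26]
  rate_window([3, 12, 9, 1], 3) -> 0  [called from main, line 54]
  tally_events([3, 12, 9, 1], 3) -> 0  [called from sum_active, line 39]
  sum_active([3, 12, 9, 1], 3) -> 1  [called from main, line 56]
  bind_quota(0, 1) -> 0  [called from main, line 58]
Log line origins:
  1: from main, line 53
  2: from rate_window, line 24
  3: from index_entries, line 2
  4: from screen_input, line 10
  5: from screen_input, line 15
  6: from rate_window, line 27
  7: from main, line 55
  8: from sum_active, line 38
  9: from tally_events, line 32
  10: from sum_active, line 40
  11: from main, line 57
  12: from bind_quota, line 45
A correct fix: line 42: replace `-` with `*`.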